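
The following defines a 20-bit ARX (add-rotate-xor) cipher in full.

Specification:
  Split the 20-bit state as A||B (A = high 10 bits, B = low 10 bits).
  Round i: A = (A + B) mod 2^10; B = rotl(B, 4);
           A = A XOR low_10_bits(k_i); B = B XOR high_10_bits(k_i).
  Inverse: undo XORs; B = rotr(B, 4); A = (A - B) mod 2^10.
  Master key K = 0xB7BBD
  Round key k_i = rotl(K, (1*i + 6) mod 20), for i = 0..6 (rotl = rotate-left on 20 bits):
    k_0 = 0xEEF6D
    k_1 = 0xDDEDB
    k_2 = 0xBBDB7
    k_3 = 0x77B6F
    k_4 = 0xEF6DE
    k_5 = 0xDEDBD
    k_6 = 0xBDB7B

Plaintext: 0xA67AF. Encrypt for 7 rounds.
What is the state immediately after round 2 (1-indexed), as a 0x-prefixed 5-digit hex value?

0x2C722

s_0 = plaintext = 0xA67AF
s_1 = Round(s_0, k_0) = 0x49545
s_2 = Round(s_1, k_1) = 0x2C722
s_3 = Round(s_2, k_2) = 0x990C3
s_4 = Round(s_3, k_3) = 0x121ED
s_5 = Round(s_4, k_4) = 0x3AD6A
s_6 = Round(s_5, k_5) = 0xFA1DE
s_7 = Round(s_6, k_6) = 0xAF711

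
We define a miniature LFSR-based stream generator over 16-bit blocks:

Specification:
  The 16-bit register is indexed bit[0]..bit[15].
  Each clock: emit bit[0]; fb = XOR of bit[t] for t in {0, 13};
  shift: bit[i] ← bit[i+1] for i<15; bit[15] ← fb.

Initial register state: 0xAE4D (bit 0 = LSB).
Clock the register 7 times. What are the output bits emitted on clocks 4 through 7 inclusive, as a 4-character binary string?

reg_0 = 0xAE4D
clock 1: out=1, reg = 0x5726
clock 2: out=0, reg = 0x2B93
clock 3: out=1, reg = 0x15C9
clock 4: out=1, reg = 0x8AE4
clock 5: out=0, reg = 0x4572
clock 6: out=0, reg = 0x22B9
clock 7: out=1, reg = 0x115C

1001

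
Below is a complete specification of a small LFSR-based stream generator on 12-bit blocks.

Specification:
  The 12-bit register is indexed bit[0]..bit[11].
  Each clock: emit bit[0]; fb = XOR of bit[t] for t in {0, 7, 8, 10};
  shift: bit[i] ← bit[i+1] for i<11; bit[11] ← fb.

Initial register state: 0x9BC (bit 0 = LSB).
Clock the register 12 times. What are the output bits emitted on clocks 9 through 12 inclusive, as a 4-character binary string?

1001

reg_0 = 0x9BC
clock 1: out=0, reg = 0x4DE
clock 2: out=0, reg = 0x26F
clock 3: out=1, reg = 0x937
clock 4: out=1, reg = 0x49B
clock 5: out=1, reg = 0xA4D
clock 6: out=1, reg = 0xD26
clock 7: out=0, reg = 0x693
clock 8: out=1, reg = 0xB49
clock 9: out=1, reg = 0x5A4
clock 10: out=0, reg = 0xAD2
clock 11: out=0, reg = 0xD69
clock 12: out=1, reg = 0xEB4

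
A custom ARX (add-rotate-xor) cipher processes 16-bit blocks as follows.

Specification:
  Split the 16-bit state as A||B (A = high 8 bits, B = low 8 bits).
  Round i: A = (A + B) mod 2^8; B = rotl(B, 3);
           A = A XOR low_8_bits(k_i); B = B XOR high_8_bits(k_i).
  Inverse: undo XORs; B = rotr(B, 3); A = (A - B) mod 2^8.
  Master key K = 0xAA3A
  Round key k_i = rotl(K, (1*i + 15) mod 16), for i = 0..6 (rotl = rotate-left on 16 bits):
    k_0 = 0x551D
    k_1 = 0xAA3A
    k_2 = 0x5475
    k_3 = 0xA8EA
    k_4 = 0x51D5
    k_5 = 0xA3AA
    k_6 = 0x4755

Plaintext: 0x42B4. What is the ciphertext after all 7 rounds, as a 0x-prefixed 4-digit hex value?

s_0 = plaintext = 0x42B4
s_1 = Round(s_0, k_0) = 0xEBF0
s_2 = Round(s_1, k_1) = 0xE12D
s_3 = Round(s_2, k_2) = 0x7B3D
s_4 = Round(s_3, k_3) = 0x5241
s_5 = Round(s_4, k_4) = 0x465B
s_6 = Round(s_5, k_5) = 0x0B79
s_7 = Round(s_6, k_6) = 0xD18C

0xD18C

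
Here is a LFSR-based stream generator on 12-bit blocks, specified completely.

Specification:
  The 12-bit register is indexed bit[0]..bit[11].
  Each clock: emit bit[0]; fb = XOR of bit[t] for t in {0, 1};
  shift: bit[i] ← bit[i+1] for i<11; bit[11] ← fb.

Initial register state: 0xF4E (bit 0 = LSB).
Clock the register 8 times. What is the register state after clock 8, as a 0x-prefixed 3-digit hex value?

0xE9F

reg_0 = 0xF4E
clock 1: out=0, reg = 0xFA7
clock 2: out=1, reg = 0x7D3
clock 3: out=1, reg = 0x3E9
clock 4: out=1, reg = 0x9F4
clock 5: out=0, reg = 0x4FA
clock 6: out=0, reg = 0xA7D
clock 7: out=1, reg = 0xD3E
clock 8: out=0, reg = 0xE9F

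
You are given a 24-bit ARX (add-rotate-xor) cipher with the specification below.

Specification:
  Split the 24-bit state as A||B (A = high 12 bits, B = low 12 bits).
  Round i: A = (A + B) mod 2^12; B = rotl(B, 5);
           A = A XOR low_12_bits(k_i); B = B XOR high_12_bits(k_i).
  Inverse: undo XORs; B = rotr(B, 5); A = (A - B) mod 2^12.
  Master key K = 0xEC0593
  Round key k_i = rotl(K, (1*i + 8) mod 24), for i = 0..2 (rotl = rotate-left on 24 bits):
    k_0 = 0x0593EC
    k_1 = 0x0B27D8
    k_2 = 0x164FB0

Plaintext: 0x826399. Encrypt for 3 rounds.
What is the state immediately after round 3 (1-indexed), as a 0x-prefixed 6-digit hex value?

0x4CDFFA

s_0 = plaintext = 0x826399
s_1 = Round(s_0, k_0) = 0x85337E
s_2 = Round(s_1, k_1) = 0xC09F74
s_3 = Round(s_2, k_2) = 0x4CDFFA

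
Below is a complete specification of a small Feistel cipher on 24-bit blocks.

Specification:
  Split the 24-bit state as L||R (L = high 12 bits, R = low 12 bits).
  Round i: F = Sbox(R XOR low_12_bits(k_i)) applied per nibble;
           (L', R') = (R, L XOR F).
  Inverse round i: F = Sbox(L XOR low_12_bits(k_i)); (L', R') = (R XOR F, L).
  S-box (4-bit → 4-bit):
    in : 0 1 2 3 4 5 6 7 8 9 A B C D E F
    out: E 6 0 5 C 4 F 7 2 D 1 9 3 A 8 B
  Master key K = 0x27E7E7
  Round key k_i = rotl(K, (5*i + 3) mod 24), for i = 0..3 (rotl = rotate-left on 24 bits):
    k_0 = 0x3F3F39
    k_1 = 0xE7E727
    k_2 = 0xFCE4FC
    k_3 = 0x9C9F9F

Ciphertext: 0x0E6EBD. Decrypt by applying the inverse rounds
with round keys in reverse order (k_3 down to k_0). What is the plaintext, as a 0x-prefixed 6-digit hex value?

0x5B8310

s_0 = ciphertext = 0x0E6EBD
s_1 = InvRound(s_0, k_3) = 0x5C00E6
s_2 = InvRound(s_1, k_2) = 0x6B55C0
s_3 = InvRound(s_2, k_1) = 0x3106B5
s_4 = InvRound(s_3, k_0) = 0x5B8310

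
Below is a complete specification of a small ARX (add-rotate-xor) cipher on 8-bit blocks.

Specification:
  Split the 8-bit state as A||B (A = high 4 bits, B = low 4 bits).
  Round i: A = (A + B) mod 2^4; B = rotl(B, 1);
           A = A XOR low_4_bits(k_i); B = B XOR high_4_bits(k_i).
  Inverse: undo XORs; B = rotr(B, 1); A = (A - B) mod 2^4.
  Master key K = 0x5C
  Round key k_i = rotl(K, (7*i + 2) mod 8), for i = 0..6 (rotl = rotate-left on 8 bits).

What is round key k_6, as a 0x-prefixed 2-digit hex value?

K = 0x5C
k_0 = rotl(K, (7*0+2) mod 8) = rotl(K, 2) = 0x71
k_1 = rotl(K, (7*1+2) mod 8) = rotl(K, 1) = 0xB8
k_2 = rotl(K, (7*2+2) mod 8) = rotl(K, 0) = 0x5C
k_3 = rotl(K, (7*3+2) mod 8) = rotl(K, 7) = 0x2E
k_4 = rotl(K, (7*4+2) mod 8) = rotl(K, 6) = 0x17
k_5 = rotl(K, (7*5+2) mod 8) = rotl(K, 5) = 0x8B
k_6 = rotl(K, (7*6+2) mod 8) = rotl(K, 4) = 0xC5

0xC5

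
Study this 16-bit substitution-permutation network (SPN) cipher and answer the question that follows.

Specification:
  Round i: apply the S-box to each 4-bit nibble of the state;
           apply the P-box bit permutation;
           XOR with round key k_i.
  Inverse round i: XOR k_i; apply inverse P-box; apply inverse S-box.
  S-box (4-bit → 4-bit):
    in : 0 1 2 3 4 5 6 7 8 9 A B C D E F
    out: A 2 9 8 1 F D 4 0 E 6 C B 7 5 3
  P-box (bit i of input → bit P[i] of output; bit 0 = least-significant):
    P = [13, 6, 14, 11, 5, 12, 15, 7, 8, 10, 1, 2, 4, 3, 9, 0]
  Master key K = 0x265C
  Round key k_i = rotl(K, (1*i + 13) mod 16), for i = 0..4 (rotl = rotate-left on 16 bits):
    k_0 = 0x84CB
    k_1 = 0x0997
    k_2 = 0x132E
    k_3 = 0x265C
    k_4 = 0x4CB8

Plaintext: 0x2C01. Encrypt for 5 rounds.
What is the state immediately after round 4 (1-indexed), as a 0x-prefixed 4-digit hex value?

0xD54C

s_0 = plaintext = 0x2C01
s_1 = Round(s_0, k_0) = 0x911E
s_2 = Round(s_1, k_1) = 0x7F9E
s_3 = Round(s_2, k_2) = 0xE4AE
s_4 = Round(s_3, k_3) = 0xD54C
s_5 = Round(s_4, k_4) = 0x63C6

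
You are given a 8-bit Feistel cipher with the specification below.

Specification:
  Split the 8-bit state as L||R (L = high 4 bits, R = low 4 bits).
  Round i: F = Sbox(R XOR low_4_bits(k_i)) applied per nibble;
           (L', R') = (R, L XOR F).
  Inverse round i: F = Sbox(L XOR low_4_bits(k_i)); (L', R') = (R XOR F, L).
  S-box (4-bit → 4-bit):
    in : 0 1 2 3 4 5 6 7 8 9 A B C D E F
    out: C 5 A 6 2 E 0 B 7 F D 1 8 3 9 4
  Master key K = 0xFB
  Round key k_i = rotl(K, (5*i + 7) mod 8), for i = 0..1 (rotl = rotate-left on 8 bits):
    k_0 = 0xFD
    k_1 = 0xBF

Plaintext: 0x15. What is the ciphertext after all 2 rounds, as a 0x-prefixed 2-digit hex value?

0x6A

s_0 = plaintext = 0x15
s_1 = Round(s_0, k_0) = 0x56
s_2 = Round(s_1, k_1) = 0x6A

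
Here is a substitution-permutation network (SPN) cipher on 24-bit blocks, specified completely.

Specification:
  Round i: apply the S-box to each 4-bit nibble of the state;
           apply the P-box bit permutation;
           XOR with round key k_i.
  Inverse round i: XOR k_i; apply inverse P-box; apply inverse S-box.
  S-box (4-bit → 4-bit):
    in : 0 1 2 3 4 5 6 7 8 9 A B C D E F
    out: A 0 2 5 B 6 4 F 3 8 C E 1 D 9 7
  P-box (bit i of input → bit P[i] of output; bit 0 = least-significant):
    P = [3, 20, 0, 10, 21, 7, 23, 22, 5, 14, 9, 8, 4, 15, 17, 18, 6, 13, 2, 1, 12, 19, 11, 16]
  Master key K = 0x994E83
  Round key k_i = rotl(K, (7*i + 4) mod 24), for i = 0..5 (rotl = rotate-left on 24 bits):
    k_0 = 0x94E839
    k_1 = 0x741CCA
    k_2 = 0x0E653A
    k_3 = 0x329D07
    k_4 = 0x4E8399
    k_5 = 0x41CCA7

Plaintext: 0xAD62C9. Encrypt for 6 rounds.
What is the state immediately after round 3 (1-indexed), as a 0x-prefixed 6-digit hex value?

0x1097AD

s_0 = plaintext = 0xAD62C9
s_1 = Round(s_0, k_0) = 0xB7A47F
s_2 = Round(s_1, k_1) = 0x8B7525
s_3 = Round(s_2, k_2) = 0x1097AD
s_4 = Round(s_3, k_3) = 0xF6FA2C
s_5 = Round(s_4, k_4) = 0x441805
s_6 = Round(s_5, k_5) = 0x18BC44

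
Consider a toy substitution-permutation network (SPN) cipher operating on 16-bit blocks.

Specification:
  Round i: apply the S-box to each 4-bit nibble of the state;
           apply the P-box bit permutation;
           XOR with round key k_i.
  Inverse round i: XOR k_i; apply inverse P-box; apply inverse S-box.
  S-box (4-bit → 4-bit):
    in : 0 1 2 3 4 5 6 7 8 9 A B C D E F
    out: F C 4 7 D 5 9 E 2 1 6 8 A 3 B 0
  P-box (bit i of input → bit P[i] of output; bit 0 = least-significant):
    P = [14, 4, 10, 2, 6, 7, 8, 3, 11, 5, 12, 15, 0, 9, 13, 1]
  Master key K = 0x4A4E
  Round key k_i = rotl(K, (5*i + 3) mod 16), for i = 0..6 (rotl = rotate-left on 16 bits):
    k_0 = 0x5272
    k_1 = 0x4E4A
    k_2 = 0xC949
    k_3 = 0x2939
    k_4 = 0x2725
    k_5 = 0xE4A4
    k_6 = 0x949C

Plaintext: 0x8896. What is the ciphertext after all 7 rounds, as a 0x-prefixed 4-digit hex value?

s_0 = plaintext = 0x8896
s_1 = Round(s_0, k_0) = 0x1016
s_2 = Round(s_1, k_1) = 0xB764
s_3 = Round(s_2, k_2) = 0x1D27
s_4 = Round(s_3, k_3) = 0x040F
s_5 = Round(s_4, k_4) = 0x9CEE
s_6 = Round(s_5, k_5) = 0x2459
s_7 = Round(s_6, k_6) = 0x6DDC

0x6DDC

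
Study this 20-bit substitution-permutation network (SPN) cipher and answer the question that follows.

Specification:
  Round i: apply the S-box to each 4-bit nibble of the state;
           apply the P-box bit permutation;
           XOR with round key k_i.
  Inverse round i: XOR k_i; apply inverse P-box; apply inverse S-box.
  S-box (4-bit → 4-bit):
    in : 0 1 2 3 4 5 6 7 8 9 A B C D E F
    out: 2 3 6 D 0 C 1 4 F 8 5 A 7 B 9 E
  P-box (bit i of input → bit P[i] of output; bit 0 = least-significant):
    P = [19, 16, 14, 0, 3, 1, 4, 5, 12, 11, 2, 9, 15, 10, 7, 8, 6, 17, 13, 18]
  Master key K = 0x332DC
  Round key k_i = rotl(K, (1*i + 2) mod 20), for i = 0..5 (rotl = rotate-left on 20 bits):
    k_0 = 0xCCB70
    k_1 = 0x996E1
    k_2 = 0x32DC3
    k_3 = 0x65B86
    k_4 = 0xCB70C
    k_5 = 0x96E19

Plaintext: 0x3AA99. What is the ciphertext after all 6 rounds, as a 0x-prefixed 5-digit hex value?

s_0 = plaintext = 0x3AA99
s_1 = Round(s_0, k_0) = 0x87B95
s_2 = Round(s_1, k_1) = 0xFFC00
s_3 = Round(s_2, k_2) = 0x41045
s_4 = Round(s_3, k_3) = 0x69787
s_5 = Round(s_4, k_4) = 0xCF672
s_6 = Round(s_5, k_5) = 0xA1BC9

0xA1BC9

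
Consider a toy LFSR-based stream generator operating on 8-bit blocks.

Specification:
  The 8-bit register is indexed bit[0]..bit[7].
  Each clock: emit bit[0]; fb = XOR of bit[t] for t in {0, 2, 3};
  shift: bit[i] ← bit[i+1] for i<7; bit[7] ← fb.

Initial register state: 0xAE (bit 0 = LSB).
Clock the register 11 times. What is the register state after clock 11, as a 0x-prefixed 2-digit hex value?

0xD2

reg_0 = 0xAE
clock 1: out=0, reg = 0x57
clock 2: out=1, reg = 0x2B
clock 3: out=1, reg = 0x15
clock 4: out=1, reg = 0x0A
clock 5: out=0, reg = 0x85
clock 6: out=1, reg = 0x42
clock 7: out=0, reg = 0x21
clock 8: out=1, reg = 0x90
clock 9: out=0, reg = 0x48
clock 10: out=0, reg = 0xA4
clock 11: out=0, reg = 0xD2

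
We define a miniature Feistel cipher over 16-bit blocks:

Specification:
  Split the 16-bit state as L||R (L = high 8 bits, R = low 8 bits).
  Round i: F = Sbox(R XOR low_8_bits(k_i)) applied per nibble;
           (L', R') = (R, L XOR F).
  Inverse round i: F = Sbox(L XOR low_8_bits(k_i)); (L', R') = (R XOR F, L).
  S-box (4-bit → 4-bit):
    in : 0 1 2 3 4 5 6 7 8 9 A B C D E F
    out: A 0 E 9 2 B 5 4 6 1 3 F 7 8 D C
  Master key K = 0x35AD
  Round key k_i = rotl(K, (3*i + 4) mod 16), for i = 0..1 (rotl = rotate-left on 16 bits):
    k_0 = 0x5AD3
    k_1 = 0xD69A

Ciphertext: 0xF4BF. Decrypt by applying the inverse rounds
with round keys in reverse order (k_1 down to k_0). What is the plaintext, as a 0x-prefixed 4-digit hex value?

s_0 = ciphertext = 0xF4BF
s_1 = InvRound(s_0, k_1) = 0xE2F4
s_2 = InvRound(s_1, k_0) = 0x64E2

0x64E2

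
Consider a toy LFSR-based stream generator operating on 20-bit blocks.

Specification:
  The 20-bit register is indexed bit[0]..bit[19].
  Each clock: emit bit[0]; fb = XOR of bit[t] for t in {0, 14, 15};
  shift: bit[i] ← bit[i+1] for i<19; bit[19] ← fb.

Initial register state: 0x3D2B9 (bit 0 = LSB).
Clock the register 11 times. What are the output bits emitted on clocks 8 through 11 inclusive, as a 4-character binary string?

1010

reg_0 = 0x3D2B9
clock 1: out=1, reg = 0x9E95C
clock 2: out=0, reg = 0x4F4AE
clock 3: out=0, reg = 0x27A57
clock 4: out=1, reg = 0x13D2B
clock 5: out=1, reg = 0x89E95
clock 6: out=1, reg = 0x44F4A
clock 7: out=0, reg = 0xA27A5
clock 8: out=1, reg = 0xD13D2
clock 9: out=0, reg = 0x689E9
clock 10: out=1, reg = 0x344F4
clock 11: out=0, reg = 0x9A27A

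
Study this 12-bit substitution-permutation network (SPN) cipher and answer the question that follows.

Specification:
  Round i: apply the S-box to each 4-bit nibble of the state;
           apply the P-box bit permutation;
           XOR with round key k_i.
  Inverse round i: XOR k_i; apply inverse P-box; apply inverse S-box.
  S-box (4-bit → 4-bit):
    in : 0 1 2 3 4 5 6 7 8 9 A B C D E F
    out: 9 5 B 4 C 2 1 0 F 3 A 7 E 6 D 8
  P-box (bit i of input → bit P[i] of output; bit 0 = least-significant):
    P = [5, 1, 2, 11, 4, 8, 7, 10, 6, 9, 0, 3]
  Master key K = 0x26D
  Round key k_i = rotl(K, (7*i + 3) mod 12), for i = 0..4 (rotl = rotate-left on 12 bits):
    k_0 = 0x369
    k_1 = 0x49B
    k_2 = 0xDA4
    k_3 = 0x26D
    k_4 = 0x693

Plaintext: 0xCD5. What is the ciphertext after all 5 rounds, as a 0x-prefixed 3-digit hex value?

0x312

s_0 = plaintext = 0xCD5
s_1 = Round(s_0, k_0) = 0x0E2
s_2 = Round(s_1, k_1) = 0x861
s_3 = Round(s_2, k_2) = 0xFD9
s_4 = Round(s_3, k_3) = 0x3C7
s_5 = Round(s_4, k_4) = 0x312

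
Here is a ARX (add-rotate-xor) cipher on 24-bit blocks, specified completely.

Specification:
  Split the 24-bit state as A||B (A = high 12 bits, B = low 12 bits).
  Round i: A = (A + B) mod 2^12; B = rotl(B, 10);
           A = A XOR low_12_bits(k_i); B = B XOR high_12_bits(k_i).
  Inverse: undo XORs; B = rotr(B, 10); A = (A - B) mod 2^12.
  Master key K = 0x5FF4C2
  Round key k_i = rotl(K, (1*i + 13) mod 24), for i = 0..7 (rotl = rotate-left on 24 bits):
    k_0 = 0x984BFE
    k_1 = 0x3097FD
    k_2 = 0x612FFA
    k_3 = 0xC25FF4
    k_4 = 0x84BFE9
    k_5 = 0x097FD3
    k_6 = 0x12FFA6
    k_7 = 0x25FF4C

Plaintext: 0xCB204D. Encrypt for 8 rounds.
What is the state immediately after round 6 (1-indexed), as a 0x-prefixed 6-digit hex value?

s_0 = plaintext = 0xCB204D
s_1 = Round(s_0, k_0) = 0x701D97
s_2 = Round(s_1, k_1) = 0x365C6C
s_3 = Round(s_2, k_2) = 0x02B509
s_4 = Round(s_3, k_3) = 0xAC0967
s_5 = Round(s_4, k_4) = 0xBCE612
s_6 = Round(s_5, k_5) = 0xE33913
s_7 = Round(s_6, k_6) = 0x8E0F6B
s_8 = Round(s_7, k_7) = 0x707D85

0xE33913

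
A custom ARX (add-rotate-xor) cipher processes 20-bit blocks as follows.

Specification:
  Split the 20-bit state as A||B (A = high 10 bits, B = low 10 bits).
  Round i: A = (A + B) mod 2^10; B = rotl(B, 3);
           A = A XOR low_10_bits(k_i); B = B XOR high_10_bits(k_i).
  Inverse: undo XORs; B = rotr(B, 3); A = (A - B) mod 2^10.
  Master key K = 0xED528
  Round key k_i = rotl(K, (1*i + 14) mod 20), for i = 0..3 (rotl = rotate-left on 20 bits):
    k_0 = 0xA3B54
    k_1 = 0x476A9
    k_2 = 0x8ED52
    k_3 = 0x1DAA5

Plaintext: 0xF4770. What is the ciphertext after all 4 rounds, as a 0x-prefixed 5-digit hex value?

0xE9E7F

s_0 = plaintext = 0xF4770
s_1 = Round(s_0, k_0) = 0x05508
s_2 = Round(s_1, k_1) = 0xED15F
s_3 = Round(s_2, k_2) = 0x104C1
s_4 = Round(s_3, k_3) = 0xE9E7F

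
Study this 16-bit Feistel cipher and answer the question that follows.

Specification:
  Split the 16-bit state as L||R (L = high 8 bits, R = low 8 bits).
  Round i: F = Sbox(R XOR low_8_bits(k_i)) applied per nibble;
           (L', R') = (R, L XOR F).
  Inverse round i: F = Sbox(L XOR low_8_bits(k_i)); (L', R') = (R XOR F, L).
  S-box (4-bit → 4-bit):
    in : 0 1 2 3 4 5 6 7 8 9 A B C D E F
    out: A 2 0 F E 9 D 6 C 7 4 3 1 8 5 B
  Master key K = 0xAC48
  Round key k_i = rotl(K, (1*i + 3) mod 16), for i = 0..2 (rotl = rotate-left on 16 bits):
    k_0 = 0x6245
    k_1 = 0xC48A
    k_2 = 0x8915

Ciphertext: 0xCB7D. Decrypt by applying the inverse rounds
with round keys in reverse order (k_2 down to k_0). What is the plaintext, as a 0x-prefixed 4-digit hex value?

s_0 = ciphertext = 0xCB7D
s_1 = InvRound(s_0, k_2) = 0xF8CB
s_2 = InvRound(s_1, k_1) = 0xABF8
s_3 = InvRound(s_2, k_0) = 0xADAB

0xADAB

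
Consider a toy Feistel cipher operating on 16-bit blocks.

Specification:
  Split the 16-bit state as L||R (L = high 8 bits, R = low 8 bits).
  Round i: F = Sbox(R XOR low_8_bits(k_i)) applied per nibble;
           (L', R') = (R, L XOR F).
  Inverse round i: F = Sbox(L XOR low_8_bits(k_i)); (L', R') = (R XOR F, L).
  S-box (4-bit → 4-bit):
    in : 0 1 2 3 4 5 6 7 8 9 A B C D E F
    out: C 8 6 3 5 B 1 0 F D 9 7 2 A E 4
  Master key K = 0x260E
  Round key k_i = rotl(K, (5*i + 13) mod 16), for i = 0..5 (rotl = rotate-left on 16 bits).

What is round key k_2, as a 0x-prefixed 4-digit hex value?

0x0713

K = 0x260E
k_0 = rotl(K, (5*0+13) mod 16) = rotl(K, 13) = 0xC4C1
k_1 = rotl(K, (5*1+13) mod 16) = rotl(K, 2) = 0x9838
k_2 = rotl(K, (5*2+13) mod 16) = rotl(K, 7) = 0x0713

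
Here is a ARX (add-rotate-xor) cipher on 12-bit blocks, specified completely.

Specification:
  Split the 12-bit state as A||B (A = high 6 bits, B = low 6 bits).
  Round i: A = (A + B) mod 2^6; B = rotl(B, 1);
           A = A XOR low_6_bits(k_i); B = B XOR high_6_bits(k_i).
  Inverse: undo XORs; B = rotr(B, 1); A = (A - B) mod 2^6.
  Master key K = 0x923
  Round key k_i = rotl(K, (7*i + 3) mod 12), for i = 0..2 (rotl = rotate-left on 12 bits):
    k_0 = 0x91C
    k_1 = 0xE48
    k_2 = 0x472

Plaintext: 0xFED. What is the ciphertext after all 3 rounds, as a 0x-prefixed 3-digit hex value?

0x7DD

s_0 = plaintext = 0xFED
s_1 = Round(s_0, k_0) = 0xC3F
s_2 = Round(s_1, k_1) = 0x9C6
s_3 = Round(s_2, k_2) = 0x7DD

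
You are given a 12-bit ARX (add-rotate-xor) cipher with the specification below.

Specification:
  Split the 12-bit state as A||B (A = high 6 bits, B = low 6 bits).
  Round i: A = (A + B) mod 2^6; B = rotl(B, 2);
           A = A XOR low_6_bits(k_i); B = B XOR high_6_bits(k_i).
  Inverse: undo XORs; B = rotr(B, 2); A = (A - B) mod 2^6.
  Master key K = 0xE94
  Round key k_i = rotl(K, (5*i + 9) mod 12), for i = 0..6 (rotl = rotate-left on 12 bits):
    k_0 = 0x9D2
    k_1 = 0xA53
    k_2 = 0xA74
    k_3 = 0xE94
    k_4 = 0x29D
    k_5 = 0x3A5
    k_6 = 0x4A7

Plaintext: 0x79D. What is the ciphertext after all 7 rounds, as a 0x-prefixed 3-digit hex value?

0x51C

s_0 = plaintext = 0x79D
s_1 = Round(s_0, k_0) = 0xA52
s_2 = Round(s_1, k_1) = 0xA20
s_3 = Round(s_2, k_2) = 0xF2B
s_4 = Round(s_3, k_3) = 0xCD4
s_5 = Round(s_4, k_4) = 0x69B
s_6 = Round(s_5, k_5) = 0x423
s_7 = Round(s_6, k_6) = 0x51C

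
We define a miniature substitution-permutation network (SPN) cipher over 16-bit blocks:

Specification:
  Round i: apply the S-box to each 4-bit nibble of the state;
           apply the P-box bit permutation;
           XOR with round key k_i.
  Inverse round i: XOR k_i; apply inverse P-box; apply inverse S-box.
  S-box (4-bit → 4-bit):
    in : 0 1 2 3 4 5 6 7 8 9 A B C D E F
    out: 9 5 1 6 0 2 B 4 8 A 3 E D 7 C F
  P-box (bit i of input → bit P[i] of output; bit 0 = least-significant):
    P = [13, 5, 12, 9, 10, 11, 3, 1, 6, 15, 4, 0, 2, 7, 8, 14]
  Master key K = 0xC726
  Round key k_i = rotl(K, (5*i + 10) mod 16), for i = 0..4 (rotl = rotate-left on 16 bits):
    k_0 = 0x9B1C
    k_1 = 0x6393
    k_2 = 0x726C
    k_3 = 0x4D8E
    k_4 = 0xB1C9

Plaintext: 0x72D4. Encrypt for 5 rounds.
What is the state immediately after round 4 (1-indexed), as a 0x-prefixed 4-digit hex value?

s_0 = plaintext = 0x72D4
s_1 = Round(s_0, k_0) = 0x9654
s_2 = Round(s_1, k_1) = 0xAB52
s_3 = Round(s_2, k_2) = 0xDAF9
s_4 = Round(s_3, k_3) = 0xC260
s_5 = Round(s_4, k_4) = 0xDE8F

0xC260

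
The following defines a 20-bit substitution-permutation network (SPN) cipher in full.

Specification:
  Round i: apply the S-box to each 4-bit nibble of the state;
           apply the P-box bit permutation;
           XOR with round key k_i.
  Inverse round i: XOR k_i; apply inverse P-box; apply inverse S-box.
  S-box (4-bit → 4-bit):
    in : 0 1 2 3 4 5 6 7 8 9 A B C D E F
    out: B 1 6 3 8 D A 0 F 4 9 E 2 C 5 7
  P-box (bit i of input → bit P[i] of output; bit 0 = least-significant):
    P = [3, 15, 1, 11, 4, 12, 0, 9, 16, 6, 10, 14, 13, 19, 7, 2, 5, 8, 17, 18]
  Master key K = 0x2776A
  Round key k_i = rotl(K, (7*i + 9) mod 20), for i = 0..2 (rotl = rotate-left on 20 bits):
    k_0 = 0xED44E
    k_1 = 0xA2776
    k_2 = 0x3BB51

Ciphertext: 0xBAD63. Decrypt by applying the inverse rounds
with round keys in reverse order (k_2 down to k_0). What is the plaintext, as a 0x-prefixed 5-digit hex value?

s_0 = ciphertext = 0xBAD63
s_1 = InvRound(s_0, k_2) = 0x1C909
s_2 = InvRound(s_1, k_1) = 0xE0858
s_3 = InvRound(s_2, k_0) = 0x74D3B

0x74D3B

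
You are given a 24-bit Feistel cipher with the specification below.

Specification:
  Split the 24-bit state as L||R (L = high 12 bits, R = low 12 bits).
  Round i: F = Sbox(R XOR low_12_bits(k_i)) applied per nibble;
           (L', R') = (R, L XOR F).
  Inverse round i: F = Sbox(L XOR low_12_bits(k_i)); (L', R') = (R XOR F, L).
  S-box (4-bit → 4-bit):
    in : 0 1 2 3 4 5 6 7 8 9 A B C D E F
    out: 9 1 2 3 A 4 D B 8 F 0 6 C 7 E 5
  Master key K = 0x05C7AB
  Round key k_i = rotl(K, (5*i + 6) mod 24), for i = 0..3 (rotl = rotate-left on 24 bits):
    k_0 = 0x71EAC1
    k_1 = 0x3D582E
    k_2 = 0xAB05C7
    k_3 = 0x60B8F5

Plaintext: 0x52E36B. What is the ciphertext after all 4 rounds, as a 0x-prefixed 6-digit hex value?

0x01A917

s_0 = plaintext = 0x52E36B
s_1 = Round(s_0, k_0) = 0x36BA2E
s_2 = Round(s_1, k_1) = 0xA2E1F2
s_3 = Round(s_2, k_2) = 0x1F201A
s_4 = Round(s_3, k_3) = 0x01A917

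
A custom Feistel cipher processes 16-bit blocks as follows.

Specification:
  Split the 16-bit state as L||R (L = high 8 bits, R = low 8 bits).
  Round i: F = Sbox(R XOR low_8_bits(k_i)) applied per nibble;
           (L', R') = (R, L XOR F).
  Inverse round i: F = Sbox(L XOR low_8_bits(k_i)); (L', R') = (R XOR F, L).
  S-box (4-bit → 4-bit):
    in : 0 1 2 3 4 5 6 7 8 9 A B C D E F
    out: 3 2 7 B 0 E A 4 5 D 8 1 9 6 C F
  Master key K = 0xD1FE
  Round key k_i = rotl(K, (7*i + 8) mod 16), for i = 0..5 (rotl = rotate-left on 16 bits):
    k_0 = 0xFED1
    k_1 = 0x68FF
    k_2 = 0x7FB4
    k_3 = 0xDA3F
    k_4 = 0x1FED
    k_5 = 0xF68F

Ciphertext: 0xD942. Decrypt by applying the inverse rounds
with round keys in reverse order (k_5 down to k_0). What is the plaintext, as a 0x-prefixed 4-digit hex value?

0xAD63

s_0 = ciphertext = 0xD942
s_1 = InvRound(s_0, k_5) = 0xA8D9
s_2 = InvRound(s_1, k_4) = 0xD7A8
s_3 = InvRound(s_2, k_3) = 0x6DD7
s_4 = InvRound(s_3, k_2) = 0xBA6D
s_5 = InvRound(s_4, k_1) = 0x63BA
s_6 = InvRound(s_5, k_0) = 0xAD63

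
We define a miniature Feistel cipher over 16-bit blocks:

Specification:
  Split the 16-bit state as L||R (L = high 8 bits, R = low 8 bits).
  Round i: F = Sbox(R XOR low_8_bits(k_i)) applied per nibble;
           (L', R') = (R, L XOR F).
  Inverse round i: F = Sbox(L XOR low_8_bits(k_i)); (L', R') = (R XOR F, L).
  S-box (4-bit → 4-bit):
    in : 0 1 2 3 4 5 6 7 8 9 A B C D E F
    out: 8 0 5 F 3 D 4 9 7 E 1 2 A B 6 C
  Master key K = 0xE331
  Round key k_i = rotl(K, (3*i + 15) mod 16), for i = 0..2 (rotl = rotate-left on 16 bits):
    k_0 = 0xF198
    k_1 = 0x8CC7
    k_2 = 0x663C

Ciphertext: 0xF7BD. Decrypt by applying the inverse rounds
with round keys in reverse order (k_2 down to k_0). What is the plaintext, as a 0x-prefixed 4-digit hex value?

0xA840

s_0 = ciphertext = 0xF7BD
s_1 = InvRound(s_0, k_2) = 0x1FF7
s_2 = InvRound(s_1, k_1) = 0x401F
s_3 = InvRound(s_2, k_0) = 0xA840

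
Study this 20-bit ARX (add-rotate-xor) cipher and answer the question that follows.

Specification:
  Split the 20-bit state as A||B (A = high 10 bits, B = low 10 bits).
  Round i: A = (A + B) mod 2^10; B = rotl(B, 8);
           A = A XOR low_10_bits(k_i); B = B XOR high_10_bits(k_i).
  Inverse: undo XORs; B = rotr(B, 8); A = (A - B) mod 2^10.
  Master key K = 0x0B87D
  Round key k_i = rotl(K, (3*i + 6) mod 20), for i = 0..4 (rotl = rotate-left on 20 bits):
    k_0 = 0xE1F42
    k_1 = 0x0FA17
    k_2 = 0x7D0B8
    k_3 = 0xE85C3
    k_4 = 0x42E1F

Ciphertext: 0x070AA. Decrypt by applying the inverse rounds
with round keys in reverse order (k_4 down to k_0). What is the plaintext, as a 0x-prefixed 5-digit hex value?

s_0 = ciphertext = 0x070AA
s_1 = InvRound(s_0, k_4) = 0xDFA85
s_2 = InvRound(s_1, k_3) = 0x8B091
s_3 = InvRound(s_2, k_2) = 0x3FD95
s_4 = InvRound(s_3, k_1) = 0x0EEAD
s_5 = InvRound(s_4, k_0) = 0xB40A9

0xB40A9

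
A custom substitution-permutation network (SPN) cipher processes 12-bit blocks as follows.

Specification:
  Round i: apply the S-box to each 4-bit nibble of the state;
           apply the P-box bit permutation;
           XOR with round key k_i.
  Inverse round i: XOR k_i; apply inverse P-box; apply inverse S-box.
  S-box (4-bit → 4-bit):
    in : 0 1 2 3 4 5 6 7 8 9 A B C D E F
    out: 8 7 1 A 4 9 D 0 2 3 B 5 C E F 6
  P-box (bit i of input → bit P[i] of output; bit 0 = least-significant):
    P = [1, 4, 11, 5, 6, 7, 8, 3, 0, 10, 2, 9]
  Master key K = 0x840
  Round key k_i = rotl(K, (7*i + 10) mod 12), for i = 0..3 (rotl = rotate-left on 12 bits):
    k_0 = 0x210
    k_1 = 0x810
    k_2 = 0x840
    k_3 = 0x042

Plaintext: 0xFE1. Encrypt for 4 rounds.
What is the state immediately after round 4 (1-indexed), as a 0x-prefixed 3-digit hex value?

0x0FB

s_0 = plaintext = 0xFE1
s_1 = Round(s_0, k_0) = 0xFCE
s_2 = Round(s_1, k_1) = 0x52E
s_3 = Round(s_2, k_2) = 0x233
s_4 = Round(s_3, k_3) = 0x0FB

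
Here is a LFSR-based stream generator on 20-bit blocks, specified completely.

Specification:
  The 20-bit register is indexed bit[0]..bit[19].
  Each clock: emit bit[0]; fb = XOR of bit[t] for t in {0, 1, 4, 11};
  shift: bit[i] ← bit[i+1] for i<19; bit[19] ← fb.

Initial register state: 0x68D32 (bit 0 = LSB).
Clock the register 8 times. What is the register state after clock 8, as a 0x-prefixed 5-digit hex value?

reg_0 = 0x68D32
clock 1: out=0, reg = 0xB4699
clock 2: out=1, reg = 0x5A34C
clock 3: out=0, reg = 0x2D1A6
clock 4: out=0, reg = 0x968D3
clock 5: out=1, reg = 0x4B469
clock 6: out=1, reg = 0xA5A34
clock 7: out=0, reg = 0x52D1A
clock 8: out=0, reg = 0xA968D

0xA968D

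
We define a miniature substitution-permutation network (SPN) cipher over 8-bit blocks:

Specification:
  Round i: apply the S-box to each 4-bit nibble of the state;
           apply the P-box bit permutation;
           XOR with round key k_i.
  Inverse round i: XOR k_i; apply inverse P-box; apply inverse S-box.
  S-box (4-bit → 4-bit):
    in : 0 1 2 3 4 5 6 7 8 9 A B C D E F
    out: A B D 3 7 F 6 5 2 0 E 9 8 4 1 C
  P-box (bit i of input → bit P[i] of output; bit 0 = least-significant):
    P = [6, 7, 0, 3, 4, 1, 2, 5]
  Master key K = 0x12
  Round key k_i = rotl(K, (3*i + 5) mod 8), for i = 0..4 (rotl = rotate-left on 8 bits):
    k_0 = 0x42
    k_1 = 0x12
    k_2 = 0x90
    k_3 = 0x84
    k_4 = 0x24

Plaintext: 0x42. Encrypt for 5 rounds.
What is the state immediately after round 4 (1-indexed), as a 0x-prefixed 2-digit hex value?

s_0 = plaintext = 0x42
s_1 = Round(s_0, k_0) = 0x1D
s_2 = Round(s_1, k_1) = 0x21
s_3 = Round(s_2, k_2) = 0x6C
s_4 = Round(s_3, k_3) = 0x8A
s_5 = Round(s_4, k_4) = 0xAF

0x8A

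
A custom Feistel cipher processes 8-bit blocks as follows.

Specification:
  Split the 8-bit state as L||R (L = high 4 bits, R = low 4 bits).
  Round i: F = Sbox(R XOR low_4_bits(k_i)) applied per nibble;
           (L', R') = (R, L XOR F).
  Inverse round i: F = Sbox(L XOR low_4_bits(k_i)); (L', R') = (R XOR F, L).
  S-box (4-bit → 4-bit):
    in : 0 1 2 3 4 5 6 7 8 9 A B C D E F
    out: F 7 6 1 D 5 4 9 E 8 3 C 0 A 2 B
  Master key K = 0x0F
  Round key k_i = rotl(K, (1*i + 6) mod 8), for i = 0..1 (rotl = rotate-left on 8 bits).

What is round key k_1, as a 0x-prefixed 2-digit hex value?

0x87

K = 0x0F
k_0 = rotl(K, (1*0+6) mod 8) = rotl(K, 6) = 0xC3
k_1 = rotl(K, (1*1+6) mod 8) = rotl(K, 7) = 0x87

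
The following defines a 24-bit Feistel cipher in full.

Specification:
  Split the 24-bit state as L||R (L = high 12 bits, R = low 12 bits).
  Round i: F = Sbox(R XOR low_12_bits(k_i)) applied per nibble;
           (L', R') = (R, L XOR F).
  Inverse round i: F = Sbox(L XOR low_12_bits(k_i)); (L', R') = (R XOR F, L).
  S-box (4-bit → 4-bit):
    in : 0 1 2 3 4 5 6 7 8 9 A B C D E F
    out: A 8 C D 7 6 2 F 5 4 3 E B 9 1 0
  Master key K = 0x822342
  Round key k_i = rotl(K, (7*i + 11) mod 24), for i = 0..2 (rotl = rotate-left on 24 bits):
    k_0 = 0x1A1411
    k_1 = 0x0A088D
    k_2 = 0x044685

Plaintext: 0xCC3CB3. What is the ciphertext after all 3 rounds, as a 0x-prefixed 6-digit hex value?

s_0 = plaintext = 0xCC3CB3
s_1 = Round(s_0, k_0) = 0xCB39FF
s_2 = Round(s_1, k_1) = 0x9FF44F
s_3 = Round(s_2, k_2) = 0x44F54C

0x44F54C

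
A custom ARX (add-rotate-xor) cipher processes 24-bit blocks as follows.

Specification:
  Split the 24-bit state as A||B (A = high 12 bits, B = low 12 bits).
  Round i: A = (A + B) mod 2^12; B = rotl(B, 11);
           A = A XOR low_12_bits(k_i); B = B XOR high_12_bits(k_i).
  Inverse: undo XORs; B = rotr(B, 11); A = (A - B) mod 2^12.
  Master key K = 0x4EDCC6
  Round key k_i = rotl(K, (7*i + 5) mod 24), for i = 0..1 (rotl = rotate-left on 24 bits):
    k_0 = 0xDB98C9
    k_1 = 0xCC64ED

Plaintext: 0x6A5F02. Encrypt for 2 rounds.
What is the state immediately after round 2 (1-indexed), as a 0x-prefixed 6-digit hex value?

s_0 = plaintext = 0x6A5F02
s_1 = Round(s_0, k_0) = 0xD6EA38
s_2 = Round(s_1, k_1) = 0x34B9DA

0x34B9DA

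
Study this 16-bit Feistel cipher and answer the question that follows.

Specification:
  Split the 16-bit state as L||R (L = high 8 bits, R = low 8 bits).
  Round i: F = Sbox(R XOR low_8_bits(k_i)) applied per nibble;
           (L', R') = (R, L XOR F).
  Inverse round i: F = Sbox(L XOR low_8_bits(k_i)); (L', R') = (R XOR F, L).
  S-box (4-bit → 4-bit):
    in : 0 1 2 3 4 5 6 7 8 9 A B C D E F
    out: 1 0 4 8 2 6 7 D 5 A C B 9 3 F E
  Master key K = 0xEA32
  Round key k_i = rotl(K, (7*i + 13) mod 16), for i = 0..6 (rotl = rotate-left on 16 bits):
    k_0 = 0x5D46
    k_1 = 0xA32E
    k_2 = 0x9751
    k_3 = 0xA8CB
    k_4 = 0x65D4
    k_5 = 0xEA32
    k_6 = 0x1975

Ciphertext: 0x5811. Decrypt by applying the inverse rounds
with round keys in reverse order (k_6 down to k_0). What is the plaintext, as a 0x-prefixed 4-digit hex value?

0x4296

s_0 = ciphertext = 0x5811
s_1 = InvRound(s_0, k_6) = 0x5258
s_2 = InvRound(s_1, k_5) = 0x2952
s_3 = InvRound(s_2, k_4) = 0xB129
s_4 = InvRound(s_3, k_3) = 0xF5B1
s_5 = InvRound(s_4, k_2) = 0x73F5
s_6 = InvRound(s_5, k_1) = 0x9673
s_7 = InvRound(s_6, k_0) = 0x4296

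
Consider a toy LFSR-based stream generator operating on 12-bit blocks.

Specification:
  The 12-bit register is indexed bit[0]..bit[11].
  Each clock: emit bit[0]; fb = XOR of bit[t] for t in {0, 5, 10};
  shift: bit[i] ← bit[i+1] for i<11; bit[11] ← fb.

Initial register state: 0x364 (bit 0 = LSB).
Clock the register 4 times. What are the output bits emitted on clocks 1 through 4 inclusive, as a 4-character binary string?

reg_0 = 0x364
clock 1: out=0, reg = 0x9B2
clock 2: out=0, reg = 0xCD9
clock 3: out=1, reg = 0x66C
clock 4: out=0, reg = 0x336

0010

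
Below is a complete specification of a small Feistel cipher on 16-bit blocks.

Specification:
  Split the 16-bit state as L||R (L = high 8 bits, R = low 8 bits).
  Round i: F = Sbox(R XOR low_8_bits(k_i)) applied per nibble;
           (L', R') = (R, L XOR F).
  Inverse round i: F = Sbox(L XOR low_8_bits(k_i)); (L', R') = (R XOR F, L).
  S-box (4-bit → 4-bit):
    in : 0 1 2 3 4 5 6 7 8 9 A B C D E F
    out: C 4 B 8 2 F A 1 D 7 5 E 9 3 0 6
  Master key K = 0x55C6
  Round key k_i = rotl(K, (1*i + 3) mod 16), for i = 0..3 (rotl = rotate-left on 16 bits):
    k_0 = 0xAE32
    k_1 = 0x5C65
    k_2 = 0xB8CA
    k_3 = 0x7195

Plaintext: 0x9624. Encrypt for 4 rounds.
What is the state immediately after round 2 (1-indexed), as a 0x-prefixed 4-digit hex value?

s_0 = plaintext = 0x9624
s_1 = Round(s_0, k_0) = 0x24DC
s_2 = Round(s_1, k_1) = 0xDCC3
s_3 = Round(s_2, k_2) = 0xC31B
s_4 = Round(s_3, k_3) = 0x1B13

0xDCC3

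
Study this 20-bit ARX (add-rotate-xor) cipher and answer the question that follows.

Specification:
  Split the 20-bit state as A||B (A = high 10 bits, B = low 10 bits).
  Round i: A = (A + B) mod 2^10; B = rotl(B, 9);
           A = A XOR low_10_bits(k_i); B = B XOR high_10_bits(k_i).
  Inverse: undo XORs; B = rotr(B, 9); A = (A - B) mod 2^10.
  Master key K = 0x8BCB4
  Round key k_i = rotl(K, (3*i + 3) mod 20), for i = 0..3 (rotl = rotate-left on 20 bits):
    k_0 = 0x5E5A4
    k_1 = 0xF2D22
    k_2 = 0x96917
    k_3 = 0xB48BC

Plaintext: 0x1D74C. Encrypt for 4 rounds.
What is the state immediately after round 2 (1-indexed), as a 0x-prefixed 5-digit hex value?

s_0 = plaintext = 0x1D74C
s_1 = Round(s_0, k_0) = 0x994DF
s_2 = Round(s_1, k_1) = 0x999A4
s_3 = Round(s_2, k_2) = 0x47688
s_4 = Round(s_3, k_3) = 0xC6796

0x999A4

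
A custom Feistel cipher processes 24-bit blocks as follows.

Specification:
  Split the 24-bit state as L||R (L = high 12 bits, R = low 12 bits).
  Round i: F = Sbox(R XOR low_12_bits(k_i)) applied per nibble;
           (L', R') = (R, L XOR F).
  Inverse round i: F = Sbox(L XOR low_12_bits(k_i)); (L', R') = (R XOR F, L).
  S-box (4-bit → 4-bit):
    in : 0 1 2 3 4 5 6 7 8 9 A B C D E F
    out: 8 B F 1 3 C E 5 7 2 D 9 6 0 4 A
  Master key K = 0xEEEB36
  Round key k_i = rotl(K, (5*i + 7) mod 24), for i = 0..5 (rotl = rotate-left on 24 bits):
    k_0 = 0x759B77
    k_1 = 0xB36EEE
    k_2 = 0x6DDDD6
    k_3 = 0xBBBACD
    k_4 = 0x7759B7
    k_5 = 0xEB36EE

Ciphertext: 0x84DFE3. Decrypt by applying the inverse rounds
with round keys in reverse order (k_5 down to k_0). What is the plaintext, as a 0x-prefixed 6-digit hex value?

s_0 = ciphertext = 0x84DFE3
s_1 = InvRound(s_0, k_5) = 0xB3284D
s_2 = InvRound(s_1, k_4) = 0x731B32
s_3 = InvRound(s_2, k_3) = 0xB94731
s_4 = InvRound(s_3, k_2) = 0x90EB94
s_5 = InvRound(s_4, k_1) = 0xEDC90E
s_6 = InvRound(s_5, k_0) = 0x5D7EDC

0x5D7EDC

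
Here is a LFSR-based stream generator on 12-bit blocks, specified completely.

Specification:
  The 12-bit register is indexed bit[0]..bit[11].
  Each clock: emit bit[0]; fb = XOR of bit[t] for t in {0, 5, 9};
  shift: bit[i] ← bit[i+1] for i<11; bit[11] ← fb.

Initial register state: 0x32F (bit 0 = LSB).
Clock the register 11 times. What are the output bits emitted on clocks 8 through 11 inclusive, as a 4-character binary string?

0110

reg_0 = 0x32F
clock 1: out=1, reg = 0x997
clock 2: out=1, reg = 0xCCB
clock 3: out=1, reg = 0xE65
clock 4: out=1, reg = 0xF32
clock 5: out=0, reg = 0x799
clock 6: out=1, reg = 0x3CC
clock 7: out=0, reg = 0x9E6
clock 8: out=0, reg = 0xCF3
clock 9: out=1, reg = 0x679
clock 10: out=1, reg = 0xB3C
clock 11: out=0, reg = 0x59E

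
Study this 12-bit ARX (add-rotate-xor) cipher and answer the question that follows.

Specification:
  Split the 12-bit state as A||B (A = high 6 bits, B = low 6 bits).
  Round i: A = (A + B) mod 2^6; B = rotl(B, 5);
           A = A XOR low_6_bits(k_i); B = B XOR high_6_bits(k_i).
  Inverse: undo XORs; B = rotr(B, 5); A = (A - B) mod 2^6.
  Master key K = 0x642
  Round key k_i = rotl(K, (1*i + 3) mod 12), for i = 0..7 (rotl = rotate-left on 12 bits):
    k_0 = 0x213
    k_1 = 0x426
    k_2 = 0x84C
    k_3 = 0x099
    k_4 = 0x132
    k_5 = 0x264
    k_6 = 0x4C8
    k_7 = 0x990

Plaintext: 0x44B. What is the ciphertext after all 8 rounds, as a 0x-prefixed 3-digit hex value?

0x3D0

s_0 = plaintext = 0x44B
s_1 = Round(s_0, k_0) = 0x3ED
s_2 = Round(s_1, k_1) = 0x6A6
s_3 = Round(s_2, k_2) = 0x332
s_4 = Round(s_3, k_3) = 0x9DB
s_5 = Round(s_4, k_4) = 0xC29
s_6 = Round(s_5, k_5) = 0xF7D
s_7 = Round(s_6, k_6) = 0xCAD
s_8 = Round(s_7, k_7) = 0x3D0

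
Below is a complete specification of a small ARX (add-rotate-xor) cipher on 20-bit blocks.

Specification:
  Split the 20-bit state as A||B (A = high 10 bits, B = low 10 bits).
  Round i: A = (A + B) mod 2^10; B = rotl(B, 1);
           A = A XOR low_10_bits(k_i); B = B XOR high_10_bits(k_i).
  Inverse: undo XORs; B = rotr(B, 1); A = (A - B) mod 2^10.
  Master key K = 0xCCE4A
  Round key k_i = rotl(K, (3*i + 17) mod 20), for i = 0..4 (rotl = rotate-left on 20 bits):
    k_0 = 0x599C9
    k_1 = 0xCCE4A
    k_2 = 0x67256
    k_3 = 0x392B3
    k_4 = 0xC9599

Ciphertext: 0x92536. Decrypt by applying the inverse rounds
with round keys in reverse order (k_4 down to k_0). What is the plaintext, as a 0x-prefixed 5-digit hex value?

0x13632

s_0 = ciphertext = 0x92536
s_1 = InvRound(s_0, k_4) = 0x31F09
s_2 = InvRound(s_1, k_3) = 0x9FBF6
s_3 = InvRound(s_2, k_2) = 0xBCD35
s_4 = InvRound(s_3, k_1) = 0xED903
s_5 = InvRound(s_4, k_0) = 0x13632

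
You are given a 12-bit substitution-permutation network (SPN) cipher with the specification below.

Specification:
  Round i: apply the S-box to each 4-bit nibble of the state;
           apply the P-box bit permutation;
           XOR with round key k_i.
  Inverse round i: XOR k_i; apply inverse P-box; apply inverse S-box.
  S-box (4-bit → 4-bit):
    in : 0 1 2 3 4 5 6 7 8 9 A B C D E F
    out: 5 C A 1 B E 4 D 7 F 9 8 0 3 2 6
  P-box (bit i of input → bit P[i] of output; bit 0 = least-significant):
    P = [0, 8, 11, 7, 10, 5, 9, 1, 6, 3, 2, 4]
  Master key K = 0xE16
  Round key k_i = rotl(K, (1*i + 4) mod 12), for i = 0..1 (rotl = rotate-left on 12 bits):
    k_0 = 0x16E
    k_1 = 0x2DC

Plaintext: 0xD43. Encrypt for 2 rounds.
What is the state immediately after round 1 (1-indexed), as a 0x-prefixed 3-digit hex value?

s_0 = plaintext = 0xD43
s_1 = Round(s_0, k_0) = 0x505
s_2 = Round(s_1, k_1) = 0xD40

0x505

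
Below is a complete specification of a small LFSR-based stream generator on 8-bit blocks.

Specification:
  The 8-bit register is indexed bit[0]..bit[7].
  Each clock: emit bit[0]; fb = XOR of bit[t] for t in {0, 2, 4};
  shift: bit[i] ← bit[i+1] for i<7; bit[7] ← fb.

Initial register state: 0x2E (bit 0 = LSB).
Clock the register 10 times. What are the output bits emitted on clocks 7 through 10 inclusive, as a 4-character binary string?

reg_0 = 0x2E
clock 1: out=0, reg = 0x97
clock 2: out=1, reg = 0xCB
clock 3: out=1, reg = 0xE5
clock 4: out=1, reg = 0x72
clock 5: out=0, reg = 0xB9
clock 6: out=1, reg = 0x5C
clock 7: out=0, reg = 0x2E
clock 8: out=0, reg = 0x97
clock 9: out=1, reg = 0xCB
clock 10: out=1, reg = 0xE5

0011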